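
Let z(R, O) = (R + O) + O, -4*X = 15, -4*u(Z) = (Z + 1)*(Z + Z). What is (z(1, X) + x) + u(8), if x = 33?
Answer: -19/2 ≈ -9.5000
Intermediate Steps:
u(Z) = -Z*(1 + Z)/2 (u(Z) = -(Z + 1)*(Z + Z)/4 = -(1 + Z)*2*Z/4 = -Z*(1 + Z)/2)
X = -15/4 (X = -¼*15 = -15/4 ≈ -3.7500)
z(R, O) = R + 2*O (z(R, O) = (O + R) + O = R + 2*O)
(z(1, X) + x) + u(8) = ((1 + 2*(-15/4)) + 33) - ½*8*(1 + 8) = ((1 - 15/2) + 33) - ½*8*9 = (-13/2 + 33) - 36 = 53/2 - 36 = -19/2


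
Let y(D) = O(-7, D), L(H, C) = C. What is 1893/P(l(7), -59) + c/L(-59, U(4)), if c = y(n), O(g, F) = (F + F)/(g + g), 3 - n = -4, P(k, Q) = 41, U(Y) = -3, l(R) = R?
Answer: 5720/123 ≈ 46.504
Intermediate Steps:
n = 7 (n = 3 - 1*(-4) = 3 + 4 = 7)
O(g, F) = F/g (O(g, F) = (2*F)/((2*g)) = (2*F)*(1/(2*g)) = F/g)
y(D) = -D/7 (y(D) = D/(-7) = D*(-⅐) = -D/7)
c = -1 (c = -⅐*7 = -1)
1893/P(l(7), -59) + c/L(-59, U(4)) = 1893/41 - 1/(-3) = 1893*(1/41) - 1*(-⅓) = 1893/41 + ⅓ = 5720/123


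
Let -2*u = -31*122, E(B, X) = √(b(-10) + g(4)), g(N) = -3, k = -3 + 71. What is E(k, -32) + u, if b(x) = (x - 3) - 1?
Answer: 1891 + I*√17 ≈ 1891.0 + 4.1231*I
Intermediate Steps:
b(x) = -4 + x (b(x) = (-3 + x) - 1 = -4 + x)
k = 68
E(B, X) = I*√17 (E(B, X) = √((-4 - 10) - 3) = √(-14 - 3) = √(-17) = I*√17)
u = 1891 (u = -(-31)*122/2 = -½*(-3782) = 1891)
E(k, -32) + u = I*√17 + 1891 = 1891 + I*√17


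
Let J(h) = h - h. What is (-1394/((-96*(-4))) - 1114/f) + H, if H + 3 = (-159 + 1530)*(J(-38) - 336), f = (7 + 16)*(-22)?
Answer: -22377040981/48576 ≈ -4.6066e+5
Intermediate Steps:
f = -506 (f = 23*(-22) = -506)
J(h) = 0
H = -460659 (H = -3 + (-159 + 1530)*(0 - 336) = -3 + 1371*(-336) = -3 - 460656 = -460659)
(-1394/((-96*(-4))) - 1114/f) + H = (-1394/((-96*(-4))) - 1114/(-506)) - 460659 = (-1394/384 - 1114*(-1/506)) - 460659 = (-1394*1/384 + 557/253) - 460659 = (-697/192 + 557/253) - 460659 = -69397/48576 - 460659 = -22377040981/48576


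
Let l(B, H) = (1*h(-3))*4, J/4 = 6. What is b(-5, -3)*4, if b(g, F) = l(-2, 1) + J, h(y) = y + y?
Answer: 0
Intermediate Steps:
J = 24 (J = 4*6 = 24)
h(y) = 2*y
l(B, H) = -24 (l(B, H) = (1*(2*(-3)))*4 = (1*(-6))*4 = -6*4 = -24)
b(g, F) = 0 (b(g, F) = -24 + 24 = 0)
b(-5, -3)*4 = 0*4 = 0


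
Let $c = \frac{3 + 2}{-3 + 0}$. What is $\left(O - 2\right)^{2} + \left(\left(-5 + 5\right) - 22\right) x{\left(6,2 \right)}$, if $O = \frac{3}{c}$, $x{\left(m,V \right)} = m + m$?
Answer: $- \frac{6239}{25} \approx -249.56$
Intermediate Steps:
$c = - \frac{5}{3}$ ($c = \frac{5}{-3} = 5 \left(- \frac{1}{3}\right) = - \frac{5}{3} \approx -1.6667$)
$x{\left(m,V \right)} = 2 m$
$O = - \frac{9}{5}$ ($O = \frac{3}{- \frac{5}{3}} = 3 \left(- \frac{3}{5}\right) = - \frac{9}{5} \approx -1.8$)
$\left(O - 2\right)^{2} + \left(\left(-5 + 5\right) - 22\right) x{\left(6,2 \right)} = \left(- \frac{9}{5} - 2\right)^{2} + \left(\left(-5 + 5\right) - 22\right) 2 \cdot 6 = \left(- \frac{19}{5}\right)^{2} + \left(0 - 22\right) 12 = \frac{361}{25} - 264 = - \frac{6239}{25}$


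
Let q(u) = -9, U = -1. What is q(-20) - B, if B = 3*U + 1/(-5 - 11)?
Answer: -95/16 ≈ -5.9375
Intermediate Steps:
B = -49/16 (B = 3*(-1) + 1/(-5 - 11) = -3 + 1/(-16) = -3 - 1/16 = -49/16 ≈ -3.0625)
q(-20) - B = -9 - 1*(-49/16) = -9 + 49/16 = -95/16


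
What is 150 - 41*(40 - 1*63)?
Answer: 1093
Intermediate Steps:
150 - 41*(40 - 1*63) = 150 - 41*(40 - 63) = 150 - 41*(-23) = 150 + 943 = 1093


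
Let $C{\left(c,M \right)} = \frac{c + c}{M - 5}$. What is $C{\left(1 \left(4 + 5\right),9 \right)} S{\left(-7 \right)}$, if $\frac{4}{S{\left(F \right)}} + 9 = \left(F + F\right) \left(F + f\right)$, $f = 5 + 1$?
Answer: $\frac{18}{5} \approx 3.6$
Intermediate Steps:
$f = 6$
$C{\left(c,M \right)} = \frac{2 c}{-5 + M}$
$S{\left(F \right)} = \frac{4}{-9 + 2 F \left(6 + F\right)}$ ($S{\left(F \right)} = \frac{4}{-9 + \left(F + F\right) \left(F + 6\right)} = \frac{4}{-9 + 2 F \left(6 + F\right)}$)
$C{\left(1 \left(4 + 5\right),9 \right)} S{\left(-7 \right)} = \frac{2 \cdot 1 \left(4 + 5\right)}{-5 + 9} \frac{4}{-9 + 2 \left(-7\right)^{2} + 12 \left(-7\right)} = \frac{2 \cdot 1 \cdot 9}{4} \frac{4}{-9 + 2 \cdot 49 - 84} = 2 \cdot 9 \cdot \frac{1}{4} \frac{4}{-9 + 98 - 84} = \frac{9 \cdot \frac{4}{5}}{2} = \frac{9 \cdot 4 \cdot \frac{1}{5}}{2} = \frac{9}{2} \cdot \frac{4}{5} = \frac{18}{5}$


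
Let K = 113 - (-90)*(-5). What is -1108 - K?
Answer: -771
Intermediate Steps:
K = -337 (K = 113 - 30*15 = 113 - 450 = -337)
-1108 - K = -1108 - 1*(-337) = -1108 + 337 = -771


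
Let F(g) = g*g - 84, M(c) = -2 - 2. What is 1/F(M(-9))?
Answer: -1/68 ≈ -0.014706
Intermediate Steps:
M(c) = -4
F(g) = -84 + g**2 (F(g) = g**2 - 84 = -84 + g**2)
1/F(M(-9)) = 1/(-84 + (-4)**2) = 1/(-84 + 16) = 1/(-68) = -1/68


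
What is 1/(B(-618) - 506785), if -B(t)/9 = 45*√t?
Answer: I/(5*(-101357*I + 81*√618)) ≈ -1.9724e-6 + 3.9186e-8*I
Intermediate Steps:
B(t) = -405*√t
1/(B(-618) - 506785) = 1/(-405*I*√618 - 506785) = 1/(-506785 - 405*I*√618)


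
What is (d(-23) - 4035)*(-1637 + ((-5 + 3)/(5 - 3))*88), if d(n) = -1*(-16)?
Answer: 6932775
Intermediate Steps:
d(n) = 16
(d(-23) - 4035)*(-1637 + ((-5 + 3)/(5 - 3))*88) = (16 - 4035)*(-1637 + ((-5 + 3)/(5 - 3))*88) = -4019*(-1637 - 2/2*88) = -4019*(-1637 - 2*½*88) = -4019*(-1637 - 1*88) = -4019*(-1637 - 88) = -4019*(-1725) = 6932775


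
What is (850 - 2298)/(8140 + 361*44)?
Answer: -181/3003 ≈ -0.060273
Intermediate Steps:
(850 - 2298)/(8140 + 361*44) = -1448/(8140 + 15884) = -1448/24024 = -1448*1/24024 = -181/3003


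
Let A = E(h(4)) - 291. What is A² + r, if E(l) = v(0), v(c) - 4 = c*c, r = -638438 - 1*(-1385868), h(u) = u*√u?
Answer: 829799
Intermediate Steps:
h(u) = u^(3/2)
r = 747430 (r = -638438 + 1385868 = 747430)
v(c) = 4 + c² (v(c) = 4 + c*c = 4 + c²)
E(l) = 4 (E(l) = 4 + 0² = 4 + 0 = 4)
A = -287 (A = 4 - 291 = -287)
A² + r = (-287)² + 747430 = 82369 + 747430 = 829799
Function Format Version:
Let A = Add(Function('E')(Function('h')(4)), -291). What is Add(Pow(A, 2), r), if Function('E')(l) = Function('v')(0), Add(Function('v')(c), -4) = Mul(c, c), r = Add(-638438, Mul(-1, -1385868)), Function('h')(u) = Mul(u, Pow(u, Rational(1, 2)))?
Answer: 829799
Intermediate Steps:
Function('h')(u) = Pow(u, Rational(3, 2))
r = 747430 (r = Add(-638438, 1385868) = 747430)
Function('v')(c) = Add(4, Pow(c, 2)) (Function('v')(c) = Add(4, Mul(c, c)) = Add(4, Pow(c, 2)))
Function('E')(l) = 4 (Function('E')(l) = Add(4, Pow(0, 2)) = Add(4, 0) = 4)
A = -287 (A = Add(4, -291) = -287)
Add(Pow(A, 2), r) = Add(Pow(-287, 2), 747430) = Add(82369, 747430) = 829799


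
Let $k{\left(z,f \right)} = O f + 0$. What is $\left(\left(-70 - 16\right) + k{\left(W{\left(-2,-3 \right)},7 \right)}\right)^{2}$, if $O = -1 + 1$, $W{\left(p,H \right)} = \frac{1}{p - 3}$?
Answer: $7396$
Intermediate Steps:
$W{\left(p,H \right)} = \frac{1}{-3 + p}$
$O = 0$
$k{\left(z,f \right)} = 0$ ($k{\left(z,f \right)} = 0 f + 0 = 0 + 0 = 0$)
$\left(\left(-70 - 16\right) + k{\left(W{\left(-2,-3 \right)},7 \right)}\right)^{2} = \left(\left(-70 - 16\right) + 0\right)^{2} = \left(-86 + 0\right)^{2} = \left(-86\right)^{2} = 7396$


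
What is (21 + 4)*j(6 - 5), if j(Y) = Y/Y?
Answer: 25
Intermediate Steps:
j(Y) = 1
(21 + 4)*j(6 - 5) = (21 + 4)*1 = 25*1 = 25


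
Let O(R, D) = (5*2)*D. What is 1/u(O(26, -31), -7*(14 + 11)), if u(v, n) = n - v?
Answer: 1/135 ≈ 0.0074074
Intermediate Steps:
O(R, D) = 10*D
1/u(O(26, -31), -7*(14 + 11)) = 1/(-7*(14 + 11) - 10*(-31)) = 1/(-7*25 - 1*(-310)) = 1/(-175 + 310) = 1/135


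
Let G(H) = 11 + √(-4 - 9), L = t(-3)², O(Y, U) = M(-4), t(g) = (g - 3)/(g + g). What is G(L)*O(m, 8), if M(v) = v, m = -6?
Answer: -44 - 4*I*√13 ≈ -44.0 - 14.422*I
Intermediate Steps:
t(g) = (-3 + g)/(2*g) (t(g) = (-3 + g)/((2*g)) = (-3 + g)*(1/(2*g)) = (-3 + g)/(2*g))
O(Y, U) = -4
L = 1 (L = ((½)*(-3 - 3)/(-3))² = ((½)*(-⅓)*(-6))² = 1² = 1)
G(H) = 11 + I*√13 (G(H) = 11 + √(-13) = 11 + I*√13)
G(L)*O(m, 8) = (11 + I*√13)*(-4) = -44 - 4*I*√13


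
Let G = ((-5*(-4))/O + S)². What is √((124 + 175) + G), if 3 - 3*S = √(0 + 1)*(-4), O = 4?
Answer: 5*√127/3 ≈ 18.782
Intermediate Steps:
S = 7/3 (S = 1 - √(0 + 1)*(-4)/3 = 1 - √1*(-4)/3 = 1 - (-4)/3 = 1 - ⅓*(-4) = 1 + 4/3 = 7/3 ≈ 2.3333)
G = 484/9 (G = (-5*(-4)/4 + 7/3)² = (20*(¼) + 7/3)² = (5 + 7/3)² = (22/3)² = 484/9 ≈ 53.778)
√((124 + 175) + G) = √((124 + 175) + 484/9) = √(299 + 484/9) = √(3175/9) = 5*√127/3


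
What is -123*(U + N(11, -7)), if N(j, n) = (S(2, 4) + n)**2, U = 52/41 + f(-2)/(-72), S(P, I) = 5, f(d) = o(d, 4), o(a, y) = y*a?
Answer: -1985/3 ≈ -661.67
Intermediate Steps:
o(a, y) = a*y
f(d) = 4*d (f(d) = d*4 = 4*d)
U = 509/369 (U = 52/41 + (4*(-2))/(-72) = 52*(1/41) - 8*(-1/72) = 52/41 + 1/9 = 509/369 ≈ 1.3794)
N(j, n) = (5 + n)**2
-123*(U + N(11, -7)) = -123*(509/369 + (5 - 7)**2) = -123*(509/369 + (-2)**2) = -123*(509/369 + 4) = -123*1985/369 = -1985/3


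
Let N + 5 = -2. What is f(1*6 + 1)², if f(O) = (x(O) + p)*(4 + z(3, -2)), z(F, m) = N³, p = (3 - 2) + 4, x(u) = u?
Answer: 16548624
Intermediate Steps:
N = -7 (N = -5 - 2 = -7)
p = 5 (p = 1 + 4 = 5)
z(F, m) = -343 (z(F, m) = (-7)³ = -343)
f(O) = -1695 - 339*O (f(O) = (O + 5)*(4 - 343) = (5 + O)*(-339) = -1695 - 339*O)
f(1*6 + 1)² = (-1695 - 339*(1*6 + 1))² = (-1695 - 339*(6 + 1))² = (-1695 - 339*7)² = (-1695 - 2373)² = (-4068)² = 16548624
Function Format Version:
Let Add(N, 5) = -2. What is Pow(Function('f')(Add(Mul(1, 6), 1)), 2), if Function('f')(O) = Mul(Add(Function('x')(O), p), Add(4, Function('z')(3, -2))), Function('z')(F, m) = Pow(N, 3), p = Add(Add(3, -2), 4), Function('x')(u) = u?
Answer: 16548624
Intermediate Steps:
N = -7 (N = Add(-5, -2) = -7)
p = 5 (p = Add(1, 4) = 5)
Function('z')(F, m) = -343 (Function('z')(F, m) = Pow(-7, 3) = -343)
Function('f')(O) = Add(-1695, Mul(-339, O)) (Function('f')(O) = Mul(Add(O, 5), Add(4, -343)) = Mul(Add(5, O), -339) = Add(-1695, Mul(-339, O)))
Pow(Function('f')(Add(Mul(1, 6), 1)), 2) = Pow(Add(-1695, Mul(-339, Add(Mul(1, 6), 1))), 2) = Pow(Add(-1695, Mul(-339, Add(6, 1))), 2) = Pow(Add(-1695, Mul(-339, 7)), 2) = Pow(Add(-1695, -2373), 2) = Pow(-4068, 2) = 16548624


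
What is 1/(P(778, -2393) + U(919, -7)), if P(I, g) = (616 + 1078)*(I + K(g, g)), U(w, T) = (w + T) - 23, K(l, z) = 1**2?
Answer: 1/1320515 ≈ 7.5728e-7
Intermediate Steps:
K(l, z) = 1
U(w, T) = -23 + T + w (U(w, T) = (T + w) - 23 = -23 + T + w)
P(I, g) = 1694 + 1694*I (P(I, g) = (616 + 1078)*(I + 1) = 1694*(1 + I) = 1694 + 1694*I)
1/(P(778, -2393) + U(919, -7)) = 1/((1694 + 1694*778) + (-23 - 7 + 919)) = 1/((1694 + 1317932) + 889) = 1/(1319626 + 889) = 1/1320515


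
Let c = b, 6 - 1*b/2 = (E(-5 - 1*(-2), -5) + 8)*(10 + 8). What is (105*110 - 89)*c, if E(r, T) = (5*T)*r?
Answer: -34107936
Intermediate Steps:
E(r, T) = 5*T*r
b = -2976 (b = 12 - 2*(5*(-5)*(-5 - 1*(-2)) + 8)*(10 + 8) = 12 - 2*(5*(-5)*(-5 + 2) + 8)*18 = 12 - 2*(5*(-5)*(-3) + 8)*18 = 12 - 2*(75 + 8)*18 = 12 - 166*18 = 12 - 2*1494 = 12 - 2988 = -2976)
c = -2976
(105*110 - 89)*c = (105*110 - 89)*(-2976) = (11550 - 89)*(-2976) = 11461*(-2976) = -34107936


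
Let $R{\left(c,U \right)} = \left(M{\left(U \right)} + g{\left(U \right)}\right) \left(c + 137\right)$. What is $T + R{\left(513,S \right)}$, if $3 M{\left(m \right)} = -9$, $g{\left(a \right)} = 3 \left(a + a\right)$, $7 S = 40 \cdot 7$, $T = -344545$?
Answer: $-190495$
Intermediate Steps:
$S = 40$ ($S = \frac{40 \cdot 7}{7} = \frac{1}{7} \cdot 280 = 40$)
$g{\left(a \right)} = 6 a$ ($g{\left(a \right)} = 3 \cdot 2 a = 6 a$)
$M{\left(m \right)} = -3$ ($M{\left(m \right)} = \frac{1}{3} \left(-9\right) = -3$)
$R{\left(c,U \right)} = \left(-3 + 6 U\right) \left(137 + c\right)$ ($R{\left(c,U \right)} = \left(-3 + 6 U\right) \left(c + 137\right) = \left(-3 + 6 U\right) \left(137 + c\right)$)
$T + R{\left(513,S \right)} = -344545 + \left(-411 - 1539 + 822 \cdot 40 + 6 \cdot 40 \cdot 513\right) = -344545 + \left(-411 - 1539 + 32880 + 123120\right) = -344545 + 154050 = -190495$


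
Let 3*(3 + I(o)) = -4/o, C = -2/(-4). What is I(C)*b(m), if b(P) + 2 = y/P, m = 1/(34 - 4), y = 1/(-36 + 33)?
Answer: 68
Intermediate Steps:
C = ½ (C = -2*(-¼) = ½ ≈ 0.50000)
y = -⅓ (y = 1/(-3) = -⅓ ≈ -0.33333)
m = 1/30 ≈ 0.033333
I(o) = -3 - 4/(3*o) (I(o) = -3 + (-4/o)/3 = -3 - 4/(3*o))
b(P) = -2 - 1/(3*P)
I(C)*b(m) = (-3 - 4/(3*½))*(-2 - 1/(3*1/30)) = (-3 - 4/3*2)*(-2 - ⅓*30) = (-3 - 8/3)*(-2 - 10) = -17/3*(-12) = 68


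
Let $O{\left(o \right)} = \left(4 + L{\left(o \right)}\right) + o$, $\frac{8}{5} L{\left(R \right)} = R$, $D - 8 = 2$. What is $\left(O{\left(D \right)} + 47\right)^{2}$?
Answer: $\frac{72361}{16} \approx 4522.6$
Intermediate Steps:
$D = 10$ ($D = 8 + 2 = 10$)
$L{\left(R \right)} = \frac{5 R}{8}$
$O{\left(o \right)} = 4 + \frac{13 o}{8}$ ($O{\left(o \right)} = \left(4 + \frac{5 o}{8}\right) + o = 4 + \frac{13 o}{8}$)
$\left(O{\left(D \right)} + 47\right)^{2} = \left(\left(4 + \frac{13}{8} \cdot 10\right) + 47\right)^{2} = \left(\left(4 + \frac{65}{4}\right) + 47\right)^{2} = \left(\frac{81}{4} + 47\right)^{2} = \left(\frac{269}{4}\right)^{2} = \frac{72361}{16}$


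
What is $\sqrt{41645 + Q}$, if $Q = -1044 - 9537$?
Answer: $2 \sqrt{7766} \approx 176.25$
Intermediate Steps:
$Q = -10581$ ($Q = -1044 - 9537 = -10581$)
$\sqrt{41645 + Q} = \sqrt{41645 - 10581} = \sqrt{31064} = 2 \sqrt{7766}$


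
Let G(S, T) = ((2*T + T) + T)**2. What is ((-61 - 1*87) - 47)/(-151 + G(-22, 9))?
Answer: -39/229 ≈ -0.17031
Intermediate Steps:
G(S, T) = 16*T**2 (G(S, T) = (3*T + T)**2 = (4*T)**2 = 16*T**2)
((-61 - 1*87) - 47)/(-151 + G(-22, 9)) = ((-61 - 1*87) - 47)/(-151 + 16*9**2) = ((-61 - 87) - 47)/(-151 + 16*81) = (-148 - 47)/(-151 + 1296) = -195/1145 = -195*1/1145 = -39/229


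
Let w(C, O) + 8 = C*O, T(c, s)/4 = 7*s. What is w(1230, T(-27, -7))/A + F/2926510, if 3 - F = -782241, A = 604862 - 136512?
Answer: -16959123274/68531547925 ≈ -0.24746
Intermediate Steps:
A = 468350
F = 782244 (F = 3 - 1*(-782241) = 3 + 782241 = 782244)
T(c, s) = 28*s (T(c, s) = 4*(7*s) = 28*s)
w(C, O) = -8 + C*O
w(1230, T(-27, -7))/A + F/2926510 = (-8 + 1230*(28*(-7)))/468350 + 782244/2926510 = (-8 + 1230*(-196))*(1/468350) + 782244*(1/2926510) = (-8 - 241080)*(1/468350) + 391122/1463255 = -241088*1/468350 + 391122/1463255 = -120544/234175 + 391122/1463255 = -16959123274/68531547925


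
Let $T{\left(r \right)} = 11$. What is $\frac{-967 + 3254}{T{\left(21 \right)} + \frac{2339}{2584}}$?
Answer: $\frac{5909608}{30763} \approx 192.1$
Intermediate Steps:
$\frac{-967 + 3254}{T{\left(21 \right)} + \frac{2339}{2584}} = \frac{-967 + 3254}{11 + \frac{2339}{2584}} = \frac{2287}{11 + 2339 \cdot \frac{1}{2584}} = \frac{2287}{11 + \frac{2339}{2584}} = \frac{2287}{\frac{30763}{2584}} = 2287 \cdot \frac{2584}{30763} = \frac{5909608}{30763}$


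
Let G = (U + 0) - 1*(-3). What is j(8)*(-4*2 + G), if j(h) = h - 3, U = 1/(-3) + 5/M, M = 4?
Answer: -245/12 ≈ -20.417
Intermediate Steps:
U = 11/12 (U = 1/(-3) + 5/4 = 1*(-⅓) + 5*(¼) = -⅓ + 5/4 = 11/12 ≈ 0.91667)
G = 47/12 (G = (11/12 + 0) - 1*(-3) = 11/12 + 3 = 47/12 ≈ 3.9167)
j(h) = -3 + h
j(8)*(-4*2 + G) = (-3 + 8)*(-4*2 + 47/12) = 5*(-8 + 47/12) = 5*(-49/12) = -245/12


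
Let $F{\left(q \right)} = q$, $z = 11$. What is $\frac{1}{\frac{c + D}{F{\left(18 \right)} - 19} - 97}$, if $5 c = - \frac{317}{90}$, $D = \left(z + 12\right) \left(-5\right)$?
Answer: $\frac{450}{8417} \approx 0.053463$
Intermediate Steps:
$D = -115$ ($D = \left(11 + 12\right) \left(-5\right) = 23 \left(-5\right) = -115$)
$c = - \frac{317}{450}$ ($c = \frac{\left(-317\right) \frac{1}{90}}{5} = \frac{1}{5} \left(- \frac{317}{90}\right) = - \frac{317}{450} \approx -0.70444$)
$\frac{1}{\frac{c + D}{F{\left(18 \right)} - 19} - 97} = \frac{1}{\frac{- \frac{317}{450} - 115}{18 - 19} - 97} = \frac{1}{- \frac{52067}{450 \left(-1\right)} - 97} = \frac{1}{\left(- \frac{52067}{450}\right) \left(-1\right) - 97} = \frac{1}{\frac{52067}{450} - 97} = \frac{1}{\frac{8417}{450}} = \frac{450}{8417}$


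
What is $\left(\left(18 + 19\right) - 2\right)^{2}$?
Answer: $1225$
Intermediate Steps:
$\left(\left(18 + 19\right) - 2\right)^{2} = \left(37 - 2\right)^{2} = 35^{2} = 1225$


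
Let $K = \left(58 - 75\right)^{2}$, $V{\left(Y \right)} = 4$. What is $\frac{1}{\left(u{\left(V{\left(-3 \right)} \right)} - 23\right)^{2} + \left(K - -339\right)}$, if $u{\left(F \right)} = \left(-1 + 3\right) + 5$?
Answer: $\frac{1}{884} \approx 0.0011312$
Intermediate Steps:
$K = 289$ ($K = \left(-17\right)^{2} = 289$)
$u{\left(F \right)} = 7$ ($u{\left(F \right)} = 2 + 5 = 7$)
$\frac{1}{\left(u{\left(V{\left(-3 \right)} \right)} - 23\right)^{2} + \left(K - -339\right)} = \frac{1}{\left(7 - 23\right)^{2} + \left(289 - -339\right)} = \frac{1}{\left(-16\right)^{2} + \left(289 + 339\right)} = \frac{1}{256 + 628} = \frac{1}{884}$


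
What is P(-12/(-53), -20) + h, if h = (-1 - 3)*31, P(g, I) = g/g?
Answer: -123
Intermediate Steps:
P(g, I) = 1
h = -124 (h = -4*31 = -124)
P(-12/(-53), -20) + h = 1 - 124 = -123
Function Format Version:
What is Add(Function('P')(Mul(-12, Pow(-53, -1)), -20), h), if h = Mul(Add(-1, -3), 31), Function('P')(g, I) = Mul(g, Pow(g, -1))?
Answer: -123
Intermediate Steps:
Function('P')(g, I) = 1
h = -124 (h = Mul(-4, 31) = -124)
Add(Function('P')(Mul(-12, Pow(-53, -1)), -20), h) = Add(1, -124) = -123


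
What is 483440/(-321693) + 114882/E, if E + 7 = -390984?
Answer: -225977424266/125779067763 ≈ -1.7966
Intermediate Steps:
E = -390991 (E = -7 - 390984 = -390991)
483440/(-321693) + 114882/E = 483440/(-321693) + 114882/(-390991) = 483440*(-1/321693) + 114882*(-1/390991) = -483440/321693 - 114882/390991 = -225977424266/125779067763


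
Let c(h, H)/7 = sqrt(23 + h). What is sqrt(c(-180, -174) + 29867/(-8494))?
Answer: sqrt(-253690298 + 505036252*I*sqrt(157))/8494 ≈ 6.4909 + 6.7563*I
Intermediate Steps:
c(h, H) = 7*sqrt(23 + h)
sqrt(c(-180, -174) + 29867/(-8494)) = sqrt(7*sqrt(23 - 180) + 29867/(-8494)) = sqrt(7*sqrt(-157) + 29867*(-1/8494)) = sqrt(7*(I*sqrt(157)) - 29867/8494) = sqrt(7*I*sqrt(157) - 29867/8494) = sqrt(-29867/8494 + 7*I*sqrt(157))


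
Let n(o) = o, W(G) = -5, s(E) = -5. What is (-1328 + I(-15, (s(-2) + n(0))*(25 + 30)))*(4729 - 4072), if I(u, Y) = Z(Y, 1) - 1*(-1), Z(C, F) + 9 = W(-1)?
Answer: -881037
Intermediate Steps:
Z(C, F) = -14 (Z(C, F) = -9 - 5 = -14)
I(u, Y) = -13 (I(u, Y) = -14 - 1*(-1) = -14 + 1 = -13)
(-1328 + I(-15, (s(-2) + n(0))*(25 + 30)))*(4729 - 4072) = (-1328 - 13)*(4729 - 4072) = -1341*657 = -881037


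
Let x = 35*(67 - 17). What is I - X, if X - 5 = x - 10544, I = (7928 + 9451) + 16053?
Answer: 42221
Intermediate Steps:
I = 33432 (I = 17379 + 16053 = 33432)
x = 1750 (x = 35*50 = 1750)
X = -8789 (X = 5 + (1750 - 10544) = 5 - 8794 = -8789)
I - X = 33432 - 1*(-8789) = 33432 + 8789 = 42221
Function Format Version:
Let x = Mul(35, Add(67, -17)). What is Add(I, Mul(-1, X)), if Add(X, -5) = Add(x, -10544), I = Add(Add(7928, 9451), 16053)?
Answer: 42221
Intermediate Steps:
I = 33432 (I = Add(17379, 16053) = 33432)
x = 1750 (x = Mul(35, 50) = 1750)
X = -8789 (X = Add(5, Add(1750, -10544)) = Add(5, -8794) = -8789)
Add(I, Mul(-1, X)) = Add(33432, Mul(-1, -8789)) = Add(33432, 8789) = 42221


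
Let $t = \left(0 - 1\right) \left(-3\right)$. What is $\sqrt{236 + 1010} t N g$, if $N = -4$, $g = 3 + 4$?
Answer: $- 84 \sqrt{1246} \approx -2965.1$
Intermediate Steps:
$t = 3$ ($t = \left(-1\right) \left(-3\right) = 3$)
$g = 7$
$\sqrt{236 + 1010} t N g = \sqrt{236 + 1010} \cdot 3 \left(-4\right) 7 = \sqrt{1246} \left(\left(-12\right) 7\right) = \sqrt{1246} \left(-84\right) = - 84 \sqrt{1246}$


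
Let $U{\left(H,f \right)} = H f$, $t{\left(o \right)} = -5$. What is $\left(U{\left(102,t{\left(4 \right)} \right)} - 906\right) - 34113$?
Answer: $-35529$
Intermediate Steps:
$\left(U{\left(102,t{\left(4 \right)} \right)} - 906\right) - 34113 = \left(102 \left(-5\right) - 906\right) - 34113 = \left(-510 - 906\right) - 34113 = -1416 - 34113 = -35529$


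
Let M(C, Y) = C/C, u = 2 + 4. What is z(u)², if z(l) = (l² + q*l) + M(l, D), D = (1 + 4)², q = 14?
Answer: 14641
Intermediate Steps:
u = 6
D = 25 (D = 5² = 25)
M(C, Y) = 1
z(l) = 1 + l² + 14*l (z(l) = (l² + 14*l) + 1 = 1 + l² + 14*l)
z(u)² = (1 + 6² + 14*6)² = (1 + 36 + 84)² = 121² = 14641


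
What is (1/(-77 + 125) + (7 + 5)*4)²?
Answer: 5313025/2304 ≈ 2306.0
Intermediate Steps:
(1/(-77 + 125) + (7 + 5)*4)² = (1/48 + 12*4)² = (1/48 + 48)² = (2305/48)² = 5313025/2304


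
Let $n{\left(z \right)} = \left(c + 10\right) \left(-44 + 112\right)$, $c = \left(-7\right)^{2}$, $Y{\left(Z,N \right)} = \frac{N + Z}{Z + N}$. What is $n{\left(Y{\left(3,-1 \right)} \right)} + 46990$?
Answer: $51002$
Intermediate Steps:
$Y{\left(Z,N \right)} = 1$ ($Y{\left(Z,N \right)} = \frac{N + Z}{N + Z} = 1$)
$c = 49$
$n{\left(z \right)} = 4012$ ($n{\left(z \right)} = \left(49 + 10\right) \left(-44 + 112\right) = 59 \cdot 68 = 4012$)
$n{\left(Y{\left(3,-1 \right)} \right)} + 46990 = 4012 + 46990 = 51002$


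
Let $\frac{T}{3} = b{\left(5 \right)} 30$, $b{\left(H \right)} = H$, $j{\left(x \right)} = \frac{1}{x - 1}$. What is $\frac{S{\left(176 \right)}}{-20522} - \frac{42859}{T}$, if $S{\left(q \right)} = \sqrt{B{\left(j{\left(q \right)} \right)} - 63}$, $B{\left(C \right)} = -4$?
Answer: $- \frac{42859}{450} - \frac{i \sqrt{67}}{20522} \approx -95.242 - 0.00039886 i$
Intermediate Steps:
$j{\left(x \right)} = \frac{1}{-1 + x}$
$T = 450$ ($T = 3 \cdot 5 \cdot 30 = 3 \cdot 150 = 450$)
$S{\left(q \right)} = i \sqrt{67}$ ($S{\left(q \right)} = \sqrt{-4 - 63} = \sqrt{-67} = i \sqrt{67}$)
$\frac{S{\left(176 \right)}}{-20522} - \frac{42859}{T} = \frac{i \sqrt{67}}{-20522} - \frac{42859}{450} = i \sqrt{67} \left(- \frac{1}{20522}\right) - \frac{42859}{450} = - \frac{i \sqrt{67}}{20522} - \frac{42859}{450} = - \frac{42859}{450} - \frac{i \sqrt{67}}{20522}$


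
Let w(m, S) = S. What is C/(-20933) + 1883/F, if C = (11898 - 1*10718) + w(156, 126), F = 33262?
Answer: -4023333/696273446 ≈ -0.0057784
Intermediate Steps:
C = 1306 (C = (11898 - 1*10718) + 126 = (11898 - 10718) + 126 = 1180 + 126 = 1306)
C/(-20933) + 1883/F = 1306/(-20933) + 1883/33262 = 1306*(-1/20933) + 1883*(1/33262) = -1306/20933 + 1883/33262 = -4023333/696273446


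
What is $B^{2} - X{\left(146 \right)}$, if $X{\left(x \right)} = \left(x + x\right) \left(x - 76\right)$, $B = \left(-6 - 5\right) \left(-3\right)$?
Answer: $-19351$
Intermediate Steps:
$B = 33$ ($B = \left(-11\right) \left(-3\right) = 33$)
$X{\left(x \right)} = 2 x \left(-76 + x\right)$
$B^{2} - X{\left(146 \right)} = 33^{2} - 2 \cdot 146 \left(-76 + 146\right) = 1089 - 2 \cdot 146 \cdot 70 = 1089 - 20440 = -19351$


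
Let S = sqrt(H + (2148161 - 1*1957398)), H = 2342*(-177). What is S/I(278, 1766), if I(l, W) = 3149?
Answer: I*sqrt(223771)/3149 ≈ 0.15022*I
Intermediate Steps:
H = -414534
S = I*sqrt(223771) (S = sqrt(-414534 + (2148161 - 1*1957398)) = sqrt(-414534 + (2148161 - 1957398)) = sqrt(-414534 + 190763) = sqrt(-223771) = I*sqrt(223771) ≈ 473.04*I)
S/I(278, 1766) = (I*sqrt(223771))/3149 = (I*sqrt(223771))*(1/3149) = I*sqrt(223771)/3149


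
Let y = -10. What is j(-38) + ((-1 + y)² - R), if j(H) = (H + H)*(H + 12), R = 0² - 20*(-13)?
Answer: 1837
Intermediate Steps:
R = 260 (R = 0 + 260 = 260)
j(H) = 2*H*(12 + H) (j(H) = (2*H)*(12 + H) = 2*H*(12 + H))
j(-38) + ((-1 + y)² - R) = 2*(-38)*(12 - 38) + ((-1 - 10)² - 1*260) = 2*(-38)*(-26) + ((-11)² - 260) = 1976 + (121 - 260) = 1976 - 139 = 1837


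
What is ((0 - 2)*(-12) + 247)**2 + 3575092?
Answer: 3648533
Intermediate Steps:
((0 - 2)*(-12) + 247)**2 + 3575092 = (-2*(-12) + 247)**2 + 3575092 = (24 + 247)**2 + 3575092 = 271**2 + 3575092 = 73441 + 3575092 = 3648533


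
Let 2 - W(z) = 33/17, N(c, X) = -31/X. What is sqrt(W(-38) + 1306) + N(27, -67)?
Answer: 31/67 + 3*sqrt(41939)/17 ≈ 36.602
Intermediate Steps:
W(z) = 1/17 (W(z) = 2 - 33/17 = 1/17)
sqrt(W(-38) + 1306) + N(27, -67) = sqrt(1/17 + 1306) - 31/(-67) = sqrt(22203/17) - 31*(-1/67) = 3*sqrt(41939)/17 + 31/67 = 31/67 + 3*sqrt(41939)/17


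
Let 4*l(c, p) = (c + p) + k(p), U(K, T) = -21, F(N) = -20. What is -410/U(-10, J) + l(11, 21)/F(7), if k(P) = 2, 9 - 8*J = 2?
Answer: 16043/840 ≈ 19.099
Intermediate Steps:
J = 7/8 (J = 9/8 - ⅛*2 = 9/8 - ¼ = 7/8 ≈ 0.87500)
l(c, p) = ½ + c/4 + p/4 (l(c, p) = ((c + p) + 2)/4 = (2 + c + p)/4 = ½ + c/4 + p/4)
-410/U(-10, J) + l(11, 21)/F(7) = -410/(-21) + (½ + (¼)*11 + (¼)*21)/(-20) = -410*(-1/21) + (½ + 11/4 + 21/4)*(-1/20) = 410/21 + (17/2)*(-1/20) = 410/21 - 17/40 = 16043/840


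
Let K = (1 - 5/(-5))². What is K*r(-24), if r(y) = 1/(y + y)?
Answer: -1/12 ≈ -0.083333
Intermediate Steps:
r(y) = 1/(2*y)
K = 4 (K = (1 - 5*(-⅕))² = (1 + 1)² = 2² = 4)
K*r(-24) = 4*((½)/(-24)) = 4*((½)*(-1/24)) = 4*(-1/48) = -1/12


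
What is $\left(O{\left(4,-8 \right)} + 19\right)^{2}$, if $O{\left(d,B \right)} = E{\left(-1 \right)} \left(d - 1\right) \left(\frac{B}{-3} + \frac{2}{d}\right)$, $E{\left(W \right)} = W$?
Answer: $\frac{361}{4} \approx 90.25$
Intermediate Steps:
$O{\left(d,B \right)} = \left(1 - d\right) \left(\frac{2}{d} - \frac{B}{3}\right)$ ($O{\left(d,B \right)} = - (d - 1) \left(\frac{B}{-3} + \frac{2}{d}\right) = - (-1 + d) \left(B \left(- \frac{1}{3}\right) + \frac{2}{d}\right) = \left(1 - d\right) \left(- \frac{B}{3} + \frac{2}{d}\right) = \left(1 - d\right) \left(\frac{2}{d} - \frac{B}{3}\right)$)
$\left(O{\left(4,-8 \right)} + 19\right)^{2} = \left(\frac{6 - 4 \left(6 - 8 - \left(-8\right) 4\right)}{3 \cdot 4} + 19\right)^{2} = \left(\frac{1}{3} \cdot \frac{1}{4} \left(6 - 4 \left(6 - 8 + 32\right)\right) + 19\right)^{2} = \left(\frac{1}{3} \cdot \frac{1}{4} \left(6 - 4 \cdot 30\right) + 19\right)^{2} = \left(\frac{1}{3} \cdot \frac{1}{4} \left(6 - 120\right) + 19\right)^{2} = \left(\frac{1}{3} \cdot \frac{1}{4} \left(-114\right) + 19\right)^{2} = \left(- \frac{19}{2} + 19\right)^{2} = \left(\frac{19}{2}\right)^{2} = \frac{361}{4}$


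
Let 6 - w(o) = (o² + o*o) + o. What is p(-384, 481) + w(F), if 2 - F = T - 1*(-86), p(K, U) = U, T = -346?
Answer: -137063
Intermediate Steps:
F = 262 (F = 2 - (-346 - 1*(-86)) = 2 - (-346 + 86) = 2 - 1*(-260) = 2 + 260 = 262)
w(o) = 6 - o - 2*o² (w(o) = 6 - ((o² + o*o) + o) = 6 - ((o² + o²) + o) = 6 - (2*o² + o) = 6 - (o + 2*o²) = 6 + (-o - 2*o²) = 6 - o - 2*o²)
p(-384, 481) + w(F) = 481 + (6 - 1*262 - 2*262²) = 481 + (6 - 262 - 2*68644) = 481 + (6 - 262 - 137288) = 481 - 137544 = -137063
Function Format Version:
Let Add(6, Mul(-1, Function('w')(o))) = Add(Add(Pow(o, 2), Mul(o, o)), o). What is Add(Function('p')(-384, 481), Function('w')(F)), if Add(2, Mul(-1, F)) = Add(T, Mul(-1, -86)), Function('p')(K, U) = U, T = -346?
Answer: -137063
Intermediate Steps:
F = 262 (F = Add(2, Mul(-1, Add(-346, Mul(-1, -86)))) = Add(2, Mul(-1, Add(-346, 86))) = Add(2, Mul(-1, -260)) = Add(2, 260) = 262)
Function('w')(o) = Add(6, Mul(-1, o), Mul(-2, Pow(o, 2))) (Function('w')(o) = Add(6, Mul(-1, Add(Add(Pow(o, 2), Mul(o, o)), o))) = Add(6, Mul(-1, Add(Add(Pow(o, 2), Pow(o, 2)), o))) = Add(6, Mul(-1, Add(Mul(2, Pow(o, 2)), o))) = Add(6, Mul(-1, Add(o, Mul(2, Pow(o, 2))))) = Add(6, Add(Mul(-1, o), Mul(-2, Pow(o, 2)))) = Add(6, Mul(-1, o), Mul(-2, Pow(o, 2))))
Add(Function('p')(-384, 481), Function('w')(F)) = Add(481, Add(6, Mul(-1, 262), Mul(-2, Pow(262, 2)))) = Add(481, Add(6, -262, Mul(-2, 68644))) = Add(481, Add(6, -262, -137288)) = Add(481, -137544) = -137063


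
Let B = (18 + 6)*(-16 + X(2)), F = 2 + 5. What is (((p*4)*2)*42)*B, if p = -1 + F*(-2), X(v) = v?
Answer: 1693440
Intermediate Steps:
F = 7
p = -15 (p = -1 + 7*(-2) = -1 - 14 = -15)
B = -336 (B = (18 + 6)*(-16 + 2) = 24*(-14) = -336)
(((p*4)*2)*42)*B = ((-15*4*2)*42)*(-336) = (-60*2*42)*(-336) = -120*42*(-336) = -5040*(-336) = 1693440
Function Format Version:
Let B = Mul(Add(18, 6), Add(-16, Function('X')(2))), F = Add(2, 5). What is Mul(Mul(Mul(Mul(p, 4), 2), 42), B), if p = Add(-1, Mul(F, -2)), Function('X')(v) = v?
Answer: 1693440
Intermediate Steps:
F = 7
p = -15 (p = Add(-1, Mul(7, -2)) = Add(-1, -14) = -15)
B = -336 (B = Mul(Add(18, 6), Add(-16, 2)) = Mul(24, -14) = -336)
Mul(Mul(Mul(Mul(p, 4), 2), 42), B) = Mul(Mul(Mul(Mul(-15, 4), 2), 42), -336) = Mul(Mul(Mul(-60, 2), 42), -336) = Mul(Mul(-120, 42), -336) = Mul(-5040, -336) = 1693440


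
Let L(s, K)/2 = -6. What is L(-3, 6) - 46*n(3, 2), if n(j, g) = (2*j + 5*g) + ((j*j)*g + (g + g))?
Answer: -1760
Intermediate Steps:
L(s, K) = -12 (L(s, K) = 2*(-6) = -12)
n(j, g) = 2*j + 7*g + g*j**2 (n(j, g) = (2*j + 5*g) + (j**2*g + 2*g) = (2*j + 5*g) + (g*j**2 + 2*g) = (2*j + 5*g) + (2*g + g*j**2) = 2*j + 7*g + g*j**2)
L(-3, 6) - 46*n(3, 2) = -12 - 46*(2*3 + 7*2 + 2*3**2) = -12 - 46*(6 + 14 + 2*9) = -12 - 46*(6 + 14 + 18) = -12 - 46*38 = -12 - 1748 = -1760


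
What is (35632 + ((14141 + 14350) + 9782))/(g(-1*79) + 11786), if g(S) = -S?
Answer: 4927/791 ≈ 6.2288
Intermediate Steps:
(35632 + ((14141 + 14350) + 9782))/(g(-1*79) + 11786) = (35632 + ((14141 + 14350) + 9782))/(-(-1)*79 + 11786) = (35632 + (28491 + 9782))/(-1*(-79) + 11786) = (35632 + 38273)/(79 + 11786) = 73905/11865 = 73905*(1/11865) = 4927/791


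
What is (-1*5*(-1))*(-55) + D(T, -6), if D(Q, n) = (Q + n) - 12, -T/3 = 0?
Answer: -293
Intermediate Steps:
T = 0 (T = -3*0 = 0)
D(Q, n) = -12 + Q + n
(-1*5*(-1))*(-55) + D(T, -6) = (-1*5*(-1))*(-55) + (-12 + 0 - 6) = -5*(-1)*(-55) - 18 = 5*(-55) - 18 = -275 - 18 = -293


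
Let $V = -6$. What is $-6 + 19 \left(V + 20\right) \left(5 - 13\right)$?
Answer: $-2134$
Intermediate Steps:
$-6 + 19 \left(V + 20\right) \left(5 - 13\right) = -6 + 19 \left(-6 + 20\right) \left(5 - 13\right) = -6 + 19 \cdot 14 \left(-8\right) = -6 + 19 \left(-112\right) = -6 - 2128 = -2134$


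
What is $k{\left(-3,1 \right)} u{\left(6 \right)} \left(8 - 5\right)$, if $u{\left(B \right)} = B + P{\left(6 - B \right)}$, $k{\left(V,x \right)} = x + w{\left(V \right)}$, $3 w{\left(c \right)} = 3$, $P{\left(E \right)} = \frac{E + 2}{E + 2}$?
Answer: $42$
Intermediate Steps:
$P{\left(E \right)} = 1$ ($P{\left(E \right)} = \frac{2 + E}{2 + E} = 1$)
$w{\left(c \right)} = 1$ ($w{\left(c \right)} = \frac{1}{3} \cdot 3 = 1$)
$k{\left(V,x \right)} = 1 + x$ ($k{\left(V,x \right)} = x + 1 = 1 + x$)
$u{\left(B \right)} = 1 + B$ ($u{\left(B \right)} = B + 1 = 1 + B$)
$k{\left(-3,1 \right)} u{\left(6 \right)} \left(8 - 5\right) = \left(1 + 1\right) \left(1 + 6\right) \left(8 - 5\right) = 2 \cdot 7 \left(8 - 5\right) = 14 \cdot 3 = 42$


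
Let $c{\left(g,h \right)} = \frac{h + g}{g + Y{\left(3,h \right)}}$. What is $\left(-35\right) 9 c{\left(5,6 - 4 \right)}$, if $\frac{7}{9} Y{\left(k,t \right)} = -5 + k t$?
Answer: $- \frac{15435}{44} \approx -350.8$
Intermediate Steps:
$Y{\left(k,t \right)} = - \frac{45}{7} + \frac{9 k t}{7}$ ($Y{\left(k,t \right)} = \frac{9 \left(-5 + k t\right)}{7} = - \frac{45}{7} + \frac{9 k t}{7}$)
$c{\left(g,h \right)} = \frac{g + h}{- \frac{45}{7} + g + \frac{27 h}{7}}$ ($c{\left(g,h \right)} = \frac{h + g}{g + \left(- \frac{45}{7} + \frac{9}{7} \cdot 3 h\right)} = \frac{g + h}{g + \left(- \frac{45}{7} + \frac{27 h}{7}\right)} = \frac{g + h}{- \frac{45}{7} + g + \frac{27 h}{7}}$)
$\left(-35\right) 9 c{\left(5,6 - 4 \right)} = \left(-35\right) 9 \frac{7 \left(5 + \left(6 - 4\right)\right)}{-45 + 7 \cdot 5 + 27 \left(6 - 4\right)} = - 315 \frac{7 \left(5 + \left(6 - 4\right)\right)}{-45 + 35 + 27 \left(6 - 4\right)} = - 315 \frac{7 \left(5 + 2\right)}{-45 + 35 + 27 \cdot 2} = - 315 \cdot 7 \frac{1}{-45 + 35 + 54} \cdot 7 = - 315 \cdot 7 \cdot \frac{1}{44} \cdot 7 = \left(-315\right) \frac{49}{44} = - \frac{15435}{44}$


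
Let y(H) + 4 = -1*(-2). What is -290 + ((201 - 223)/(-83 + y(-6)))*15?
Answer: -4864/17 ≈ -286.12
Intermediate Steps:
y(H) = -2 (y(H) = -4 - 1*(-2) = -4 + 2 = -2)
-290 + ((201 - 223)/(-83 + y(-6)))*15 = -290 + ((201 - 223)/(-83 - 2))*15 = -290 - 22/(-85)*15 = -290 - 22*(-1/85)*15 = -290 + (22/85)*15 = -290 + 66/17 = -4864/17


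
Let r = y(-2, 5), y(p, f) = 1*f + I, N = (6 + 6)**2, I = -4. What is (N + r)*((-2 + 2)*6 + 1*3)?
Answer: 435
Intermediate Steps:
N = 144 (N = 12**2 = 144)
y(p, f) = -4 + f (y(p, f) = 1*f - 4 = f - 4 = -4 + f)
r = 1 (r = -4 + 5 = 1)
(N + r)*((-2 + 2)*6 + 1*3) = (144 + 1)*((-2 + 2)*6 + 1*3) = 145*(0*6 + 3) = 145*(0 + 3) = 145*3 = 435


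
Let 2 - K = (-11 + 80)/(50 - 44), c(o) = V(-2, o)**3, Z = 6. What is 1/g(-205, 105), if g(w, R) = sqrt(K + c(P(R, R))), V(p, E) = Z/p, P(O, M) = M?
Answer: -I*sqrt(146)/73 ≈ -0.16552*I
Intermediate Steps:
V(p, E) = 6/p
c(o) = -27 (c(o) = (6/(-2))**3 = (6*(-1/2))**3 = (-3)**3 = -27)
K = -19/2 (K = 2 - (-11 + 80)/(50 - 44) = 2 - 69/6 = 2 - 1*23/2 = 2 - 23/2 = -19/2 ≈ -9.5000)
g(w, R) = I*sqrt(146)/2 (g(w, R) = sqrt(-19/2 - 27) = sqrt(-73/2) = I*sqrt(146)/2)
1/g(-205, 105) = 1/(I*sqrt(146)/2) = -I*sqrt(146)/73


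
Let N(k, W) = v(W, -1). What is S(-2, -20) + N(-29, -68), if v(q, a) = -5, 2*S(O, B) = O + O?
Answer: -7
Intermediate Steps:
S(O, B) = O (S(O, B) = (O + O)/2 = (2*O)/2 = O)
N(k, W) = -5
S(-2, -20) + N(-29, -68) = -2 - 5 = -7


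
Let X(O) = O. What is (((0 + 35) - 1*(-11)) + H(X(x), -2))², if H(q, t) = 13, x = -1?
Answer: 3481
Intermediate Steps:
(((0 + 35) - 1*(-11)) + H(X(x), -2))² = (((0 + 35) - 1*(-11)) + 13)² = ((35 + 11) + 13)² = (46 + 13)² = 59² = 3481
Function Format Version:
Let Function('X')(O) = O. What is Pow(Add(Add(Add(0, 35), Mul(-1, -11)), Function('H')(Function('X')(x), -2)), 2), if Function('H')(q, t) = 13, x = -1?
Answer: 3481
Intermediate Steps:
Pow(Add(Add(Add(0, 35), Mul(-1, -11)), Function('H')(Function('X')(x), -2)), 2) = Pow(Add(Add(Add(0, 35), Mul(-1, -11)), 13), 2) = Pow(Add(Add(35, 11), 13), 2) = Pow(Add(46, 13), 2) = Pow(59, 2) = 3481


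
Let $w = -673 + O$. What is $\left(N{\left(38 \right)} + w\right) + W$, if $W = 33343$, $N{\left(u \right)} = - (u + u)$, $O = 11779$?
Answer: $44373$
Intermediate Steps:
$N{\left(u \right)} = - 2 u$
$w = 11106$ ($w = -673 + 11779 = 11106$)
$\left(N{\left(38 \right)} + w\right) + W = \left(\left(-2\right) 38 + 11106\right) + 33343 = \left(-76 + 11106\right) + 33343 = 11030 + 33343 = 44373$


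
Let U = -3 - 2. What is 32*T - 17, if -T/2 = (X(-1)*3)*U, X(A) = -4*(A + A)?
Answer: 7663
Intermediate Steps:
U = -5
X(A) = -8*A
T = 240 (T = -2*-8*(-1)*3*(-5) = -2*8*3*(-5) = -48*(-5) = -2*(-120) = 240)
32*T - 17 = 32*240 - 17 = 7680 - 17 = 7663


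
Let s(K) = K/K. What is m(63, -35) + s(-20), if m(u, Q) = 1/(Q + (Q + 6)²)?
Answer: 807/806 ≈ 1.0012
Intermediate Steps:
s(K) = 1
m(u, Q) = 1/(Q + (6 + Q)²)
m(63, -35) + s(-20) = 1/(-35 + (6 - 35)²) + 1 = 1/(-35 + (-29)²) + 1 = 1/(-35 + 841) + 1 = 1/806 + 1 = 807/806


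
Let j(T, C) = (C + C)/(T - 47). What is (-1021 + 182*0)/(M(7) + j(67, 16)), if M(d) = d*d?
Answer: -5105/253 ≈ -20.178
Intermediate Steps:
M(d) = d²
j(T, C) = 2*C/(-47 + T) (j(T, C) = (2*C)/(-47 + T) = 2*C/(-47 + T))
(-1021 + 182*0)/(M(7) + j(67, 16)) = (-1021 + 182*0)/(7² + 2*16/(-47 + 67)) = (-1021 + 0)/(49 + 2*16/20) = -1021/(49 + 2*16*(1/20)) = -1021/(49 + 8/5) = -1021/253/5 = -1021*5/253 = -5105/253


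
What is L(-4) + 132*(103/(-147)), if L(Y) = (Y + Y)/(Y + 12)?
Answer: -4581/49 ≈ -93.490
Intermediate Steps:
L(Y) = 2*Y/(12 + Y) (L(Y) = (2*Y)/(12 + Y) = 2*Y/(12 + Y))
L(-4) + 132*(103/(-147)) = 2*(-4)/(12 - 4) + 132*(103/(-147)) = 2*(-4)/8 + 132*(103*(-1/147)) = 2*(-4)*(1/8) + 132*(-103/147) = -1 - 4532/49 = -4581/49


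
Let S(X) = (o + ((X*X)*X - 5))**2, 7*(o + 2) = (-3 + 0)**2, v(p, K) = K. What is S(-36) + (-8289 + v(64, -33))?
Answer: 106688055646/49 ≈ 2.1773e+9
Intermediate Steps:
o = -5/7 (o = -2 + (-3 + 0)**2/7 = -2 + (1/7)*(-3)**2 = -2 + (1/7)*9 = -2 + 9/7 = -5/7 ≈ -0.71429)
S(X) = (-40/7 + X**3)**2 (S(X) = (-5/7 + ((X*X)*X - 5))**2 = (-5/7 + (X**2*X - 5))**2 = (-5/7 + (X**3 - 5))**2 = (-5/7 + (-5 + X**3))**2 = (-40/7 + X**3)**2)
S(-36) + (-8289 + v(64, -33)) = (-40 + 7*(-36)**3)**2/49 + (-8289 - 33) = (-40 + 7*(-46656))**2/49 - 8322 = (-40 - 326592)**2/49 - 8322 = (1/49)*(-326632)**2 - 8322 = (1/49)*106688463424 - 8322 = 106688463424/49 - 8322 = 106688055646/49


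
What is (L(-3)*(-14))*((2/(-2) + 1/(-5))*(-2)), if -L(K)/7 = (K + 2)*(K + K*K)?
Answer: -7056/5 ≈ -1411.2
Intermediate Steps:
L(K) = -7*(2 + K)*(K + K²) (L(K) = -7*(K + 2)*(K + K*K) = -7*(2 + K)*(K + K²))
(L(-3)*(-14))*((2/(-2) + 1/(-5))*(-2)) = (-7*(-3)*(2 + (-3)² + 3*(-3))*(-14))*((2/(-2) + 1/(-5))*(-2)) = (-7*(-3)*(2 + 9 - 9)*(-14))*((2*(-½) + 1*(-⅕))*(-2)) = (-7*(-3)*2*(-14))*((-1 - ⅕)*(-2)) = (42*(-14))*(-6/5*(-2)) = -588*12/5 = -7056/5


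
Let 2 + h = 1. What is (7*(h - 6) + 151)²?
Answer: 10404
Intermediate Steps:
h = -1 (h = -2 + 1 = -1)
(7*(h - 6) + 151)² = (7*(-1 - 6) + 151)² = (7*(-7) + 151)² = (-49 + 151)² = 102² = 10404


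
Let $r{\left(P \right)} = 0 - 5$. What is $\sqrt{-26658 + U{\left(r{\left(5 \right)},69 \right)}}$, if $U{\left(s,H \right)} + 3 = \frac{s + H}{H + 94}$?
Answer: $\frac{i \sqrt{708345677}}{163} \approx 163.28 i$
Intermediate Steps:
$r{\left(P \right)} = -5$ ($r{\left(P \right)} = 0 - 5 = -5$)
$U{\left(s,H \right)} = -3 + \frac{H + s}{94 + H}$ ($U{\left(s,H \right)} = -3 + \frac{s + H}{H + 94} = -3 + \frac{H + s}{94 + H}$)
$\sqrt{-26658 + U{\left(r{\left(5 \right)},69 \right)}} = \sqrt{-26658 + \frac{-282 - 5 - 138}{94 + 69}} = \sqrt{-26658 + \frac{-282 - 5 - 138}{163}} = \sqrt{-26658 + \frac{1}{163} \left(-425\right)} = \sqrt{-26658 - \frac{425}{163}} = \sqrt{- \frac{4345679}{163}} = \frac{i \sqrt{708345677}}{163}$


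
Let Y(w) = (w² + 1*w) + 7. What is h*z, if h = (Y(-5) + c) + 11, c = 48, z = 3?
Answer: 258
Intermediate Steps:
Y(w) = 7 + w + w² (Y(w) = (w² + w) + 7 = (w + w²) + 7 = 7 + w + w²)
h = 86 (h = ((7 - 5 + (-5)²) + 48) + 11 = ((7 - 5 + 25) + 48) + 11 = (27 + 48) + 11 = 75 + 11 = 86)
h*z = 86*3 = 258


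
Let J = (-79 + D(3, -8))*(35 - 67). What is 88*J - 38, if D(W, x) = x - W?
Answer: 253402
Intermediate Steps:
J = 2880 (J = (-79 + (-8 - 1*3))*(35 - 67) = (-79 + (-8 - 3))*(-32) = (-79 - 11)*(-32) = -90*(-32) = 2880)
88*J - 38 = 88*2880 - 38 = 253440 - 38 = 253402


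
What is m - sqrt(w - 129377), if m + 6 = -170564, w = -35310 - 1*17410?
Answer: -170570 - 3*I*sqrt(20233) ≈ -1.7057e+5 - 426.73*I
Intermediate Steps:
w = -52720 (w = -35310 - 17410 = -52720)
m = -170570 (m = -6 - 170564 = -170570)
m - sqrt(w - 129377) = -170570 - sqrt(-52720 - 129377) = -170570 - sqrt(-182097) = -170570 - 3*I*sqrt(20233)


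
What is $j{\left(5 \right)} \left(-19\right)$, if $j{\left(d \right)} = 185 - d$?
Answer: $-3420$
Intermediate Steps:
$j{\left(5 \right)} \left(-19\right) = \left(185 - 5\right) \left(-19\right) = 180 \left(-19\right) = -3420$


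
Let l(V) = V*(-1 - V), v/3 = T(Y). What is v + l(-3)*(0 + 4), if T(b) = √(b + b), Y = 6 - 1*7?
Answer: -24 + 3*I*√2 ≈ -24.0 + 4.2426*I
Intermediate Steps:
Y = -1 (Y = 6 - 7 = -1)
T(b) = √2*√b (T(b) = √(2*b) = √2*√b)
v = 3*I*√2 (v = 3*(√2*√(-1)) = 3*(√2*I) = 3*(I*√2) = 3*I*√2 ≈ 4.2426*I)
v + l(-3)*(0 + 4) = 3*I*√2 + (-1*(-3)*(1 - 3))*(0 + 4) = 3*I*√2 - 1*(-3)*(-2)*4 = 3*I*√2 - 6*4 = 3*I*√2 - 24 = -24 + 3*I*√2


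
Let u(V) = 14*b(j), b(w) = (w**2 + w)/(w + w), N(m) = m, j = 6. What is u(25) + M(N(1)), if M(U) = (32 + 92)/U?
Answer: 173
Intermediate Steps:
b(w) = (w + w**2)/(2*w) (b(w) = (w + w**2)/((2*w)) = (w + w**2)*(1/(2*w)) = (w + w**2)/(2*w))
u(V) = 49 (u(V) = 14*(1/2 + (1/2)*6) = 14*(1/2 + 3) = 14*(7/2) = 49)
M(U) = 124/U
u(25) + M(N(1)) = 49 + 124/1 = 49 + 124*1 = 49 + 124 = 173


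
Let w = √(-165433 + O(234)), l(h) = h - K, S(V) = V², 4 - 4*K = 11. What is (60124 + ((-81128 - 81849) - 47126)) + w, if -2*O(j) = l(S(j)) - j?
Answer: -149979 + I*√3083118/4 ≈ -1.4998e+5 + 438.97*I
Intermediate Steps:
K = -7/4 (K = 1 - ¼*11 = 1 - 11/4 = -7/4 ≈ -1.7500)
l(h) = 7/4 + h (l(h) = h - 1*(-7/4) = h + 7/4 = 7/4 + h)
O(j) = -7/8 + j/2 - j²/2 (O(j) = -((7/4 + j²) - j)/2 = -(7/4 + j² - j)/2 = -7/8 + j/2 - j²/2)
w = I*√3083118/4 (w = √(-165433 + (-7/8 + (½)*234 - ½*234²)) = √(-165433 + (-7/8 + 117 - ½*54756)) = √(-165433 + (-7/8 + 117 - 27378)) = √(-165433 - 218095/8) = √(-1541559/8) = I*√3083118/4 ≈ 438.97*I)
(60124 + ((-81128 - 81849) - 47126)) + w = (60124 + ((-81128 - 81849) - 47126)) + I*√3083118/4 = (60124 + (-162977 - 47126)) + I*√3083118/4 = (60124 - 210103) + I*√3083118/4 = -149979 + I*√3083118/4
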